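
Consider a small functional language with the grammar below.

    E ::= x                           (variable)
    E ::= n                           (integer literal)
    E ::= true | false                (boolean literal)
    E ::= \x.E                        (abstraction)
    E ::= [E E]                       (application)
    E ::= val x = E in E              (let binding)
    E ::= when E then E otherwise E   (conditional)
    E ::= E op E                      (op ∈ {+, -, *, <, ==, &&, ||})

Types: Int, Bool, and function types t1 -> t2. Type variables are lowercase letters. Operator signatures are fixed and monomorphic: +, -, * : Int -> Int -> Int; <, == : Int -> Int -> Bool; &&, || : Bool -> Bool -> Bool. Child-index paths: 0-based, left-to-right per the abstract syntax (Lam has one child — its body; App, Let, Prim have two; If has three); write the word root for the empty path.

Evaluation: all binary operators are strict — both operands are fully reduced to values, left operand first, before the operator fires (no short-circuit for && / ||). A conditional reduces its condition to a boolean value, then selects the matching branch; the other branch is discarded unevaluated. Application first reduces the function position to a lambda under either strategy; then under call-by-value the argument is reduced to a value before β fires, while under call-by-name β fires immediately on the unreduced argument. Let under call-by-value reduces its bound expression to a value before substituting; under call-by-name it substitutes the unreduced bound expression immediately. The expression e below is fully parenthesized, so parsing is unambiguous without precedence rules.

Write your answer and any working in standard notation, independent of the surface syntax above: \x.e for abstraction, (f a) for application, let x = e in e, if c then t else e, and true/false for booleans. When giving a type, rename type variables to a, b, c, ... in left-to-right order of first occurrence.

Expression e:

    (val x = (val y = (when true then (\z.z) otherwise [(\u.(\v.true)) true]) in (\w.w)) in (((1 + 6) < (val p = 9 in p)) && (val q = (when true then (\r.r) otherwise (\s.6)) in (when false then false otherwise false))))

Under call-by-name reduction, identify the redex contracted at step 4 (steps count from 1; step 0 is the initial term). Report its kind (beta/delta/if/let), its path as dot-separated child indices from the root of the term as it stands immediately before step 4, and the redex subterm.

Answer: delta at 0 : (7 < 9)

Derivation:
step 0: (let x = (let y = (if true then (\z.z) else ((\u.(\v.true)) true)) in (\w.w)) in (((1 + 6) < (let p = 9 in p)) && (let q = (if true then (\r.r) else (\s.6)) in (if false then false else false))))
step 1: [let@root] (((1 + 6) < (let p = 9 in p)) && (let q = (if true then (\r.r) else (\s.6)) in (if false then false else false)))
step 2: [delta@0.0] ((7 < (let p = 9 in p)) && (let q = (if true then (\r.r) else (\s.6)) in (if false then false else false)))
step 3: [let@0.1] ((7 < 9) && (let q = (if true then (\r.r) else (\s.6)) in (if false then false else false)))
step 4: [delta@0] (true && (let q = (if true then (\r.r) else (\s.6)) in (if false then false else false)))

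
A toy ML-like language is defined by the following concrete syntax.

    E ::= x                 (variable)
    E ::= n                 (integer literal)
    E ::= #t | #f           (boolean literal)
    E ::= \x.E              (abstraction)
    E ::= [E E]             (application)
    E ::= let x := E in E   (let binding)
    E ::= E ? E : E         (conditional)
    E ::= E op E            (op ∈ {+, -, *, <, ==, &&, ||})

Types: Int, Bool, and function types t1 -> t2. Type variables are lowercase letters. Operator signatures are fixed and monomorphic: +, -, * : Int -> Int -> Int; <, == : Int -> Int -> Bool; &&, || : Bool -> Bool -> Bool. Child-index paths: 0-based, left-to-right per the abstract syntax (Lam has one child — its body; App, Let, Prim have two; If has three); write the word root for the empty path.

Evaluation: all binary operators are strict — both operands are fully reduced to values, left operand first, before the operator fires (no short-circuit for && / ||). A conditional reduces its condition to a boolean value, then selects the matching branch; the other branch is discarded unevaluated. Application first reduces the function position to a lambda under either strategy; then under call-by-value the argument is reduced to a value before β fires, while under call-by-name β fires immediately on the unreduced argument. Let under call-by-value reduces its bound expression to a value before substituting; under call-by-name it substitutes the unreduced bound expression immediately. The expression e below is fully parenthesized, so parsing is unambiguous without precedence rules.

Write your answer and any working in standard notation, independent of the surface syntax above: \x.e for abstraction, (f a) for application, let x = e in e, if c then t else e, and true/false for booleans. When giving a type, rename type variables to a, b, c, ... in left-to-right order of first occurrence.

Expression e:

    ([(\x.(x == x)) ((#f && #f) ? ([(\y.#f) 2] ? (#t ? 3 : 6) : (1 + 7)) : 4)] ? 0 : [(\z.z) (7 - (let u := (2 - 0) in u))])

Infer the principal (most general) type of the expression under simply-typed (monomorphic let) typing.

Working:
x : a
  unify a ~ Int
x : Int
  unify Int ~ Int
\x._ : Int -> Bool
  unify Bool ~ Bool
  unify Bool ~ Bool
  unify Bool ~ Bool
\y._ : b -> Bool
  unify b -> Bool ~ Int -> c
  unify b ~ Int
  unify Bool ~ c
_ _ : Bool
  unify Bool ~ Bool
  unify Bool ~ Bool
  unify Int ~ Int
  unify Int ~ Int
  unify Int ~ Int
  unify Int ~ Int
  unify Int ~ Int
  unify Int -> Bool ~ Int -> d
  unify Int ~ Int
  unify Bool ~ d
_ _ : Bool
  unify Bool ~ Bool
z : e
\z._ : e -> e
  unify Int ~ Int
  unify Int ~ Int
  unify Int ~ Int
let u : Int
u : Int
  unify Int ~ Int
  unify e -> e ~ Int -> f
  unify e ~ Int
  unify Int ~ f
_ _ : Int
  unify Int ~ Int

Answer: Int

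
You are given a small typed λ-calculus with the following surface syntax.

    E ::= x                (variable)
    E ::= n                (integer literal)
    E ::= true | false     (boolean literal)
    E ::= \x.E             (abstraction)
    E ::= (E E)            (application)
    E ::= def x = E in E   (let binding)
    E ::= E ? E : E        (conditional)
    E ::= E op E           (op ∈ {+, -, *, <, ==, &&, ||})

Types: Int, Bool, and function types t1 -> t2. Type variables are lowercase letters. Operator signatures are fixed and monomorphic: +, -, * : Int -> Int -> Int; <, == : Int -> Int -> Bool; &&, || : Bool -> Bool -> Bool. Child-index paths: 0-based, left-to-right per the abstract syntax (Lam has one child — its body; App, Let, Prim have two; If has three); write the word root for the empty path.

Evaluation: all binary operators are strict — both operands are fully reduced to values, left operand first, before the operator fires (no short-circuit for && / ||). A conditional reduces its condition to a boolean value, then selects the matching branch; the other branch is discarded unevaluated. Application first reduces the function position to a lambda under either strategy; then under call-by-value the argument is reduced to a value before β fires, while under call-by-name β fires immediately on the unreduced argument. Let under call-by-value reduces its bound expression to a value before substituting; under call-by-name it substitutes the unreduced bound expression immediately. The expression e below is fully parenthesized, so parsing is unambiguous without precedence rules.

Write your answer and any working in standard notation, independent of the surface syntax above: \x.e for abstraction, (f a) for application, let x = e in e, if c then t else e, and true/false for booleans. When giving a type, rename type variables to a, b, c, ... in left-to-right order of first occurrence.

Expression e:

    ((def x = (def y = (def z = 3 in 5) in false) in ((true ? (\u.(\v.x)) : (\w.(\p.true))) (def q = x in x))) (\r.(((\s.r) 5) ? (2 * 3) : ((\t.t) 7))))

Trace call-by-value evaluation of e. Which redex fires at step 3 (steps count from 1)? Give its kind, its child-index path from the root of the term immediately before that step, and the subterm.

Answer: let at 0 : (let x = false in ((if true then (\u.(\v.x)) else (\w.(\p.true))) (let q = x in x)))

Working:
step 0: ((let x = (let y = (let z = 3 in 5) in false) in ((if true then (\u.(\v.x)) else (\w.(\p.true))) (let q = x in x))) (\r.(if ((\s.r) 5) then (2 * 3) else ((\t.t) 7))))
step 1: [let@0.0.0] ((let x = (let y = 5 in false) in ((if true then (\u.(\v.x)) else (\w.(\p.true))) (let q = x in x))) (\r.(if ((\s.r) 5) then (2 * 3) else ((\t.t) 7))))
step 2: [let@0.0] ((let x = false in ((if true then (\u.(\v.x)) else (\w.(\p.true))) (let q = x in x))) (\r.(if ((\s.r) 5) then (2 * 3) else ((\t.t) 7))))
step 3: [let@0] (((if true then (\u.(\v.false)) else (\w.(\p.true))) (let q = false in false)) (\r.(if ((\s.r) 5) then (2 * 3) else ((\t.t) 7))))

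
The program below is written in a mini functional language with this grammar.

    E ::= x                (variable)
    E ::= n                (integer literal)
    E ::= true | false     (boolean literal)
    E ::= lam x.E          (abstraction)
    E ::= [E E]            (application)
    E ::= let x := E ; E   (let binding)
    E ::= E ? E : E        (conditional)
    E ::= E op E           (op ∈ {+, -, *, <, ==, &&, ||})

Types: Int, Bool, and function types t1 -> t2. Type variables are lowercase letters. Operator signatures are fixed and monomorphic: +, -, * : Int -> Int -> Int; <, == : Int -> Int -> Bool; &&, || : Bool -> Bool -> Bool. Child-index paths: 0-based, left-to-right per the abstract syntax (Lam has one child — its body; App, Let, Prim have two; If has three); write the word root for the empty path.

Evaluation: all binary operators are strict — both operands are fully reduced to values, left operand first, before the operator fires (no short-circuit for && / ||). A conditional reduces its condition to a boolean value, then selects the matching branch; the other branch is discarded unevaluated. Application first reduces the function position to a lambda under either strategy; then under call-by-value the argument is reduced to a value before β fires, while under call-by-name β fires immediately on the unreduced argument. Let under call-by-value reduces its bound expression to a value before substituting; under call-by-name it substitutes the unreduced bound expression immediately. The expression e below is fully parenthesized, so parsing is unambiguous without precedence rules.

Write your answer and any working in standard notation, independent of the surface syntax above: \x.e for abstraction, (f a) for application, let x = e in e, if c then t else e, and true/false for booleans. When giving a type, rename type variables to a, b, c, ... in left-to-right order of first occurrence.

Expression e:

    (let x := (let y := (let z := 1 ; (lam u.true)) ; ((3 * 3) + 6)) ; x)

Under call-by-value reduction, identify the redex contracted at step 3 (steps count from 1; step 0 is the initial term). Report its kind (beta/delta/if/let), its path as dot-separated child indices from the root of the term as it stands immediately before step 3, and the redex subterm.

Trace:
step 0: (let x = (let y = (let z = 1 in (\u.true)) in ((3 * 3) + 6)) in x)
step 1: [let@0.0] (let x = (let y = (\u.true) in ((3 * 3) + 6)) in x)
step 2: [let@0] (let x = ((3 * 3) + 6) in x)
step 3: [delta@0.0] (let x = (9 + 6) in x)

Answer: delta at 0.0 : (3 * 3)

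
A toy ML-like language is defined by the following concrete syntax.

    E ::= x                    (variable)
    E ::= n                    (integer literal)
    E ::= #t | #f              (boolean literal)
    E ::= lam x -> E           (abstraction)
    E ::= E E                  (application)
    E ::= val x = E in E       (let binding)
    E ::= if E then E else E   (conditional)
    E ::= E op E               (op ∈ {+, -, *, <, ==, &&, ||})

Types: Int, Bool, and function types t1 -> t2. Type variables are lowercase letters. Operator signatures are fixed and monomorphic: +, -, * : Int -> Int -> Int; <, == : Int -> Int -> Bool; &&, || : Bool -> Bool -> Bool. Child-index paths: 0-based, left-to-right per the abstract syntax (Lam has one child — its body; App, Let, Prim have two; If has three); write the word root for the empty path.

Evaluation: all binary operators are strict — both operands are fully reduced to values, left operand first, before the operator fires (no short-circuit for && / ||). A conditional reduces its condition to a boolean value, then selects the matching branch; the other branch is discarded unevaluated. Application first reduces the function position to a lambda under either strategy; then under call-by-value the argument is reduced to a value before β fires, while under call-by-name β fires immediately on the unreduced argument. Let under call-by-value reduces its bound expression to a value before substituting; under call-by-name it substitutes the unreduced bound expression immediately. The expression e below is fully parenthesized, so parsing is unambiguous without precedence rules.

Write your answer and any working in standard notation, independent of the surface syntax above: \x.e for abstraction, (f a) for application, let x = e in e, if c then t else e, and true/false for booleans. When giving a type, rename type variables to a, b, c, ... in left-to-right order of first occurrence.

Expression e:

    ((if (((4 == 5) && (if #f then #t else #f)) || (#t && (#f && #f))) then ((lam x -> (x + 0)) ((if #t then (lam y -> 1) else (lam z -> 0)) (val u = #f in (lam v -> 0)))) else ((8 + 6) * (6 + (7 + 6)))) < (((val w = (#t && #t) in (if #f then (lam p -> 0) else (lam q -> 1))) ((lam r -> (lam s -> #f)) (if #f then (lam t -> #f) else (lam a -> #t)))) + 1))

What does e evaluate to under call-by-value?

Answer: false

Trace:
step 0: ((if (((4 == 5) && (if false then true else false)) || (true && (false && false))) then ((\x.(x + 0)) ((if true then (\y.1) else (\z.0)) (let u = false in (\v.0)))) else ((8 + 6) * (6 + (7 + 6)))) < (((let w = (true && true) in (if false then (\p.0) else (\q.1))) ((\r.(\s.false)) (if false then (\t.false) else (\a.true)))) + 1))
step 1: [delta@0.0.0.0] ((if ((false && (if false then true else false)) || (true && (false && false))) then ((\x.(x + 0)) ((if true then (\y.1) else (\z.0)) (let u = false in (\v.0)))) else ((8 + 6) * (6 + (7 + 6)))) < (((let w = (true && true) in (if false then (\p.0) else (\q.1))) ((\r.(\s.false)) (if false then (\t.false) else (\a.true)))) + 1))
step 2: [if@0.0.0.1] ((if ((false && false) || (true && (false && false))) then ((\x.(x + 0)) ((if true then (\y.1) else (\z.0)) (let u = false in (\v.0)))) else ((8 + 6) * (6 + (7 + 6)))) < (((let w = (true && true) in (if false then (\p.0) else (\q.1))) ((\r.(\s.false)) (if false then (\t.false) else (\a.true)))) + 1))
step 3: [delta@0.0.0] ((if (false || (true && (false && false))) then ((\x.(x + 0)) ((if true then (\y.1) else (\z.0)) (let u = false in (\v.0)))) else ((8 + 6) * (6 + (7 + 6)))) < (((let w = (true && true) in (if false then (\p.0) else (\q.1))) ((\r.(\s.false)) (if false then (\t.false) else (\a.true)))) + 1))
step 4: [delta@0.0.1.1] ((if (false || (true && false)) then ((\x.(x + 0)) ((if true then (\y.1) else (\z.0)) (let u = false in (\v.0)))) else ((8 + 6) * (6 + (7 + 6)))) < (((let w = (true && true) in (if false then (\p.0) else (\q.1))) ((\r.(\s.false)) (if false then (\t.false) else (\a.true)))) + 1))
step 5: [delta@0.0.1] ((if (false || false) then ((\x.(x + 0)) ((if true then (\y.1) else (\z.0)) (let u = false in (\v.0)))) else ((8 + 6) * (6 + (7 + 6)))) < (((let w = (true && true) in (if false then (\p.0) else (\q.1))) ((\r.(\s.false)) (if false then (\t.false) else (\a.true)))) + 1))
step 6: [delta@0.0] ((if false then ((\x.(x + 0)) ((if true then (\y.1) else (\z.0)) (let u = false in (\v.0)))) else ((8 + 6) * (6 + (7 + 6)))) < (((let w = (true && true) in (if false then (\p.0) else (\q.1))) ((\r.(\s.false)) (if false then (\t.false) else (\a.true)))) + 1))
step 7: [if@0] (((8 + 6) * (6 + (7 + 6))) < (((let w = (true && true) in (if false then (\p.0) else (\q.1))) ((\r.(\s.false)) (if false then (\t.false) else (\a.true)))) + 1))
step 8: [delta@0.0] ((14 * (6 + (7 + 6))) < (((let w = (true && true) in (if false then (\p.0) else (\q.1))) ((\r.(\s.false)) (if false then (\t.false) else (\a.true)))) + 1))
step 9: [delta@0.1.1] ((14 * (6 + 13)) < (((let w = (true && true) in (if false then (\p.0) else (\q.1))) ((\r.(\s.false)) (if false then (\t.false) else (\a.true)))) + 1))
step 10: [delta@0.1] ((14 * 19) < (((let w = (true && true) in (if false then (\p.0) else (\q.1))) ((\r.(\s.false)) (if false then (\t.false) else (\a.true)))) + 1))
step 11: [delta@0] (266 < (((let w = (true && true) in (if false then (\p.0) else (\q.1))) ((\r.(\s.false)) (if false then (\t.false) else (\a.true)))) + 1))
step 12: [delta@1.0.0.0] (266 < (((let w = true in (if false then (\p.0) else (\q.1))) ((\r.(\s.false)) (if false then (\t.false) else (\a.true)))) + 1))
step 13: [let@1.0.0] (266 < (((if false then (\p.0) else (\q.1)) ((\r.(\s.false)) (if false then (\t.false) else (\a.true)))) + 1))
step 14: [if@1.0.0] (266 < (((\q.1) ((\r.(\s.false)) (if false then (\t.false) else (\a.true)))) + 1))
step 15: [if@1.0.1.1] (266 < (((\q.1) ((\r.(\s.false)) (\a.true))) + 1))
step 16: [beta@1.0.1] (266 < (((\q.1) (\s.false)) + 1))
step 17: [beta@1.0] (266 < (1 + 1))
step 18: [delta@1] (266 < 2)
step 19: [delta@root] false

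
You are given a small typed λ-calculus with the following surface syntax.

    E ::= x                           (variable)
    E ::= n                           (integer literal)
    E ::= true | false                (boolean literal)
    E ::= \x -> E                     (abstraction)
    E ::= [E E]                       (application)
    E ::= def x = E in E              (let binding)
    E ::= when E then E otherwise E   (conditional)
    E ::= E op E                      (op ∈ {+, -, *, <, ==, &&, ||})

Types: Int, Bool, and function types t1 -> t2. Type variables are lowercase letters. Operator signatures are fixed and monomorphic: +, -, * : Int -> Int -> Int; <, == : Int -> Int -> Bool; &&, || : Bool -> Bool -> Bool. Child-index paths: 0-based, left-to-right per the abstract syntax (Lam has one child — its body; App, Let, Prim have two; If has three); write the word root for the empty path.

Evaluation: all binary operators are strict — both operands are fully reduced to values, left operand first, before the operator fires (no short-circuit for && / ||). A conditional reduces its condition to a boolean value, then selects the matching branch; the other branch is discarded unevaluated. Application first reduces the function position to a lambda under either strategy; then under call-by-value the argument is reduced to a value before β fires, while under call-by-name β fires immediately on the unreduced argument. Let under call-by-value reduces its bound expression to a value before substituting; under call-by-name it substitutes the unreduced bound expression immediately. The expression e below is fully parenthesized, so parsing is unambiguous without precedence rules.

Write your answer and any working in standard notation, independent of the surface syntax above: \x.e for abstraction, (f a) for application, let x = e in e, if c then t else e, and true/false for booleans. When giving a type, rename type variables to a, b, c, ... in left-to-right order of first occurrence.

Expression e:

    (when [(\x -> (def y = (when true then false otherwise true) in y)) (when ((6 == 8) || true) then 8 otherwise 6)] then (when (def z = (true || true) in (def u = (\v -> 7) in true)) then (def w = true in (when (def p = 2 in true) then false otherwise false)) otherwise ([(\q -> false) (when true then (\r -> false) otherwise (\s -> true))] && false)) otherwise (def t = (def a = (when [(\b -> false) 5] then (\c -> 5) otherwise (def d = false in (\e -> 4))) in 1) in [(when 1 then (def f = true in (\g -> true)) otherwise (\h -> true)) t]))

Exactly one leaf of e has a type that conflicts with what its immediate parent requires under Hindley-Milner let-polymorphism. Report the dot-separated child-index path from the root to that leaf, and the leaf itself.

Derivation:
  unify Bool ~ Bool
  unify Bool ~ Bool
let y : Bool
y : Bool
\x._ : a -> Bool
  unify Int ~ Int
  unify Int ~ Int
  unify Bool ~ Bool
  unify Bool ~ Bool
  unify Bool ~ Bool
  unify Int ~ Int
  unify a -> Bool ~ Int -> b
  unify a ~ Int
  unify Bool ~ b
_ _ : Bool
  unify Bool ~ Bool
  unify Bool ~ Bool
  unify Bool ~ Bool
let z : Bool
\v._ : c -> Int
let u : forall. c -> Int
  unify Bool ~ Bool
let w : Bool
let p : Int
  unify Bool ~ Bool
  unify Bool ~ Bool
\q._ : d -> Bool
  unify Bool ~ Bool
\r._ : e -> Bool
\s._ : f -> Bool
  unify e -> Bool ~ f -> Bool
  unify e ~ f
  unify Bool ~ Bool
  unify d -> Bool ~ (f -> Bool) -> g
  unify d ~ f -> Bool
  unify Bool ~ g
_ _ : Bool
  unify Bool ~ Bool
  unify Bool ~ Bool
  unify Bool ~ Bool
\b._ : h -> Bool
  unify h -> Bool ~ Int -> i
  unify h ~ Int
  unify Bool ~ i
_ _ : Bool
  unify Bool ~ Bool
\c._ : j -> Int
let d : Bool
\e._ : k -> Int
  unify j -> Int ~ k -> Int
  unify j ~ k
  unify Int ~ Int
let a : forall. k -> Int
let t : Int
  unify Int ~ Bool
  FAIL: mismatch Int ~ Bool

Answer: 2.1.0.0 : 1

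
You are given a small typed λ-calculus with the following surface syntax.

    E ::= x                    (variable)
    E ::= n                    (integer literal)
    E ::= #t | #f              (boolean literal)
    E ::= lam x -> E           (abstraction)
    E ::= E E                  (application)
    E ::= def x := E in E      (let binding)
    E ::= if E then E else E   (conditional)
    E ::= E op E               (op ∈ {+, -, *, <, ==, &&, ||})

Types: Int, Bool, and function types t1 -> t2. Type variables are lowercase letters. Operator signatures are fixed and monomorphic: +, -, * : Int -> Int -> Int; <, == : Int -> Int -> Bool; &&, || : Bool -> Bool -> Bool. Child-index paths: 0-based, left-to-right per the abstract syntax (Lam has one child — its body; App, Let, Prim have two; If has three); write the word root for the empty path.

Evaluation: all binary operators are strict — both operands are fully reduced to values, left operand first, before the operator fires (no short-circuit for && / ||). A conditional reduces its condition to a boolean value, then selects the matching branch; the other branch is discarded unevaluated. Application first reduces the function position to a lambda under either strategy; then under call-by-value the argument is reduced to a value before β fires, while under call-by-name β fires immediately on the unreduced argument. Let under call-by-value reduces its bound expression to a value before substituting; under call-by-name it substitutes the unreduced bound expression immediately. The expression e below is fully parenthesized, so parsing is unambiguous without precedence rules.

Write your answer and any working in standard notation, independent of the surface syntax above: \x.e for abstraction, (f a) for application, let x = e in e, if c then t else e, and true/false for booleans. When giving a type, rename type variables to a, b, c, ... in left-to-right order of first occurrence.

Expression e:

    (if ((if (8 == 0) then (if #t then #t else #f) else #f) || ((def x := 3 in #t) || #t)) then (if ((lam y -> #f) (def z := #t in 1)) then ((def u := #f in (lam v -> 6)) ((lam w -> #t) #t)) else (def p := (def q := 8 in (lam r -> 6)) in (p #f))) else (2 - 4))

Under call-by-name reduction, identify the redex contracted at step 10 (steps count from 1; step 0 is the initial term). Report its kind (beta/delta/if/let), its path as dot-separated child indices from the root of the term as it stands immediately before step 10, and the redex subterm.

Answer: let at 0 : (let q = 8 in (\r.6))

Working:
step 0: (if ((if (8 == 0) then (if true then true else false) else false) || ((let x = 3 in true) || true)) then (if ((\y.false) (let z = true in 1)) then ((let u = false in (\v.6)) ((\w.true) true)) else (let p = (let q = 8 in (\r.6)) in (p false))) else (2 - 4))
step 1: [delta@0.0.0] (if ((if false then (if true then true else false) else false) || ((let x = 3 in true) || true)) then (if ((\y.false) (let z = true in 1)) then ((let u = false in (\v.6)) ((\w.true) true)) else (let p = (let q = 8 in (\r.6)) in (p false))) else (2 - 4))
step 2: [if@0.0] (if (false || ((let x = 3 in true) || true)) then (if ((\y.false) (let z = true in 1)) then ((let u = false in (\v.6)) ((\w.true) true)) else (let p = (let q = 8 in (\r.6)) in (p false))) else (2 - 4))
step 3: [let@0.1.0] (if (false || (true || true)) then (if ((\y.false) (let z = true in 1)) then ((let u = false in (\v.6)) ((\w.true) true)) else (let p = (let q = 8 in (\r.6)) in (p false))) else (2 - 4))
step 4: [delta@0.1] (if (false || true) then (if ((\y.false) (let z = true in 1)) then ((let u = false in (\v.6)) ((\w.true) true)) else (let p = (let q = 8 in (\r.6)) in (p false))) else (2 - 4))
step 5: [delta@0] (if true then (if ((\y.false) (let z = true in 1)) then ((let u = false in (\v.6)) ((\w.true) true)) else (let p = (let q = 8 in (\r.6)) in (p false))) else (2 - 4))
step 6: [if@root] (if ((\y.false) (let z = true in 1)) then ((let u = false in (\v.6)) ((\w.true) true)) else (let p = (let q = 8 in (\r.6)) in (p false)))
step 7: [beta@0] (if false then ((let u = false in (\v.6)) ((\w.true) true)) else (let p = (let q = 8 in (\r.6)) in (p false)))
step 8: [if@root] (let p = (let q = 8 in (\r.6)) in (p false))
step 9: [let@root] ((let q = 8 in (\r.6)) false)
step 10: [let@0] ((\r.6) false)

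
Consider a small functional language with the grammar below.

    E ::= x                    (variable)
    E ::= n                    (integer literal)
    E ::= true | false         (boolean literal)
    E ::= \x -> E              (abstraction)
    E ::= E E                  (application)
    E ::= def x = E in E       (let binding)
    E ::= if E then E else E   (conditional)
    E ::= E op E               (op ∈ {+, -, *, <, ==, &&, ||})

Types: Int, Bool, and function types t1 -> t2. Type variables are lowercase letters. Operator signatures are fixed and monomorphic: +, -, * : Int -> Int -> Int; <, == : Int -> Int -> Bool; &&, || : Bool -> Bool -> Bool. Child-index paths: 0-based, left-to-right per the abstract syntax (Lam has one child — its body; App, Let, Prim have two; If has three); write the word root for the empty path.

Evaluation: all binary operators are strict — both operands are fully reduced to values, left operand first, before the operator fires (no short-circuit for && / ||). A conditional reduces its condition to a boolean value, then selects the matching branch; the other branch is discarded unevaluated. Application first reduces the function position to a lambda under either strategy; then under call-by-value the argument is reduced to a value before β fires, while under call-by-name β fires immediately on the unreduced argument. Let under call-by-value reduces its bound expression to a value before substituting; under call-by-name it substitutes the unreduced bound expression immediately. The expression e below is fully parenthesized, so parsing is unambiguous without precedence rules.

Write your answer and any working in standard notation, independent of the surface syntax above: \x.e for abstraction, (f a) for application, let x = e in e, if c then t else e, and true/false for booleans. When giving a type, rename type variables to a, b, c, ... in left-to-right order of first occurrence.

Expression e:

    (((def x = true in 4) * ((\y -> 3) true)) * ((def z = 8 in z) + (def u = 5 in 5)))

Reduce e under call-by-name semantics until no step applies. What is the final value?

Derivation:
step 0: (((let x = true in 4) * ((\y.3) true)) * ((let z = 8 in z) + (let u = 5 in 5)))
step 1: [let@0.0] ((4 * ((\y.3) true)) * ((let z = 8 in z) + (let u = 5 in 5)))
step 2: [beta@0.1] ((4 * 3) * ((let z = 8 in z) + (let u = 5 in 5)))
step 3: [delta@0] (12 * ((let z = 8 in z) + (let u = 5 in 5)))
step 4: [let@1.0] (12 * (8 + (let u = 5 in 5)))
step 5: [let@1.1] (12 * (8 + 5))
step 6: [delta@1] (12 * 13)
step 7: [delta@root] 156

Answer: 156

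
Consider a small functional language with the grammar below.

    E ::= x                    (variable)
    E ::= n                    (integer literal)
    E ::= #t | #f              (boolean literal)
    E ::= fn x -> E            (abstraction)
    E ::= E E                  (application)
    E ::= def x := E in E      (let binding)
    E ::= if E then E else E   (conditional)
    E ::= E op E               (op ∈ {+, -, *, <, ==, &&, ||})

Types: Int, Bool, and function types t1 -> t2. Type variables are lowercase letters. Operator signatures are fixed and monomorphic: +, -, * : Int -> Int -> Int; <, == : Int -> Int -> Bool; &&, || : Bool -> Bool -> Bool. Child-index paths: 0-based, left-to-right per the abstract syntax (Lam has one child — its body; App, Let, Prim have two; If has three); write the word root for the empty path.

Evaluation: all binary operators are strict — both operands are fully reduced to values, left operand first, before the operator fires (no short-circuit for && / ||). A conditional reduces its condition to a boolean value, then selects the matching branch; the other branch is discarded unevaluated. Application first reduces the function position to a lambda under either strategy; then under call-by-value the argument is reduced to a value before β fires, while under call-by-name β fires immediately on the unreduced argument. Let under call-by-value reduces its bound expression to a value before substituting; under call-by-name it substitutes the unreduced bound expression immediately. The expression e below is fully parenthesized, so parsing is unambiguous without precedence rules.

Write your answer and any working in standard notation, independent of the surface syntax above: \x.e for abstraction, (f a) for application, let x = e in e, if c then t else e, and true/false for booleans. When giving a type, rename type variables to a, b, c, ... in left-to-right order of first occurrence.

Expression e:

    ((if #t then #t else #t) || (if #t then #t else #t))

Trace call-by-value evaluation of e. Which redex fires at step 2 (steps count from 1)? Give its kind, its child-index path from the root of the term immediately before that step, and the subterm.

Trace:
step 0: ((if true then true else true) || (if true then true else true))
step 1: [if@0] (true || (if true then true else true))
step 2: [if@1] (true || true)

Answer: if at 1 : (if true then true else true)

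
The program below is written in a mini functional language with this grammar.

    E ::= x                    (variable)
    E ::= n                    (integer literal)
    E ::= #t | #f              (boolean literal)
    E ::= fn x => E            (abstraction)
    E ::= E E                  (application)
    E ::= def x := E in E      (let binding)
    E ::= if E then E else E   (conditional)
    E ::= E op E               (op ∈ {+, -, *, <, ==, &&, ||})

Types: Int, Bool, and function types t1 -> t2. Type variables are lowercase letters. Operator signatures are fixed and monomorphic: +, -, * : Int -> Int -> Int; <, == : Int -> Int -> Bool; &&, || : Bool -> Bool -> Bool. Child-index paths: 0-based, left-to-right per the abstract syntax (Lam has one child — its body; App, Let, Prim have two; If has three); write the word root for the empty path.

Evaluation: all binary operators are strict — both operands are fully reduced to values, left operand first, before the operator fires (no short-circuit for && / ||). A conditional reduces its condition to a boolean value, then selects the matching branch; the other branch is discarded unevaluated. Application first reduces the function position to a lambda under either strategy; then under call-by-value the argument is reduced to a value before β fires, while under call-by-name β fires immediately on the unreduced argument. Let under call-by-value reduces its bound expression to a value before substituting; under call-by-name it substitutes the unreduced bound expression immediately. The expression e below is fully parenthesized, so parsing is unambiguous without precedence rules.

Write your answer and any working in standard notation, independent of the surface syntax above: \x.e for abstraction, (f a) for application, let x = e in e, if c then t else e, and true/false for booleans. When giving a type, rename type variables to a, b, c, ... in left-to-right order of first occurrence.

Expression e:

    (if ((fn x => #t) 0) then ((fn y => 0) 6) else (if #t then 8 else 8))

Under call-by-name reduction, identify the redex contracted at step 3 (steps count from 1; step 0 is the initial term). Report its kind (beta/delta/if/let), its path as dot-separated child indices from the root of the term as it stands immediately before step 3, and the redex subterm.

Answer: beta at root : ((\y.0) 6)

Trace:
step 0: (if ((\x.true) 0) then ((\y.0) 6) else (if true then 8 else 8))
step 1: [beta@0] (if true then ((\y.0) 6) else (if true then 8 else 8))
step 2: [if@root] ((\y.0) 6)
step 3: [beta@root] 0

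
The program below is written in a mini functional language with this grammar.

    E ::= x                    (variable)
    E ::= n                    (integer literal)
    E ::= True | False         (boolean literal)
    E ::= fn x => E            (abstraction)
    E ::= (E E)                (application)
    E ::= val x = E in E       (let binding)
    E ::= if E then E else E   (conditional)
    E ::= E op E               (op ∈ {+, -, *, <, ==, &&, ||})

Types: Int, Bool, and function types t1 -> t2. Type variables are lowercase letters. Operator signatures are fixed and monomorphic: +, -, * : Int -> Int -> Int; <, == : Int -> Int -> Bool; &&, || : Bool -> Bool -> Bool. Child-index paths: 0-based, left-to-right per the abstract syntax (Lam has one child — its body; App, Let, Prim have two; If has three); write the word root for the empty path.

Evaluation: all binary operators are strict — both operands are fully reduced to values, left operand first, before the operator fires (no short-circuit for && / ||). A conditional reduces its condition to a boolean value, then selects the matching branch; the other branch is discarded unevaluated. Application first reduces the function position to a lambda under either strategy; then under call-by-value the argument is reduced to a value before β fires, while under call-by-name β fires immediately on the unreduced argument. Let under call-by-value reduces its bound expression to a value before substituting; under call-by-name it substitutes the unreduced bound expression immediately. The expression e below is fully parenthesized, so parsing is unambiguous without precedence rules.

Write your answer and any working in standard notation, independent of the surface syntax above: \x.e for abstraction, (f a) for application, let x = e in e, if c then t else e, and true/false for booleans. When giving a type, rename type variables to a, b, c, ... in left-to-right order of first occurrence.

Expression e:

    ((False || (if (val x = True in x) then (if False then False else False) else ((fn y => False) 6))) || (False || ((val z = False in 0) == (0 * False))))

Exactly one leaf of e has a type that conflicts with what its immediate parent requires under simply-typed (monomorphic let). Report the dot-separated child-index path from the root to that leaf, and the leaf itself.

Trace:
  unify Bool ~ Bool
let x : Bool
x : Bool
  unify Bool ~ Bool
  unify Bool ~ Bool
  unify Bool ~ Bool
\y._ : a -> Bool
  unify a -> Bool ~ Int -> b
  unify a ~ Int
  unify Bool ~ b
_ _ : Bool
  unify Bool ~ Bool
  unify Bool ~ Bool
  unify Bool ~ Bool
  unify Bool ~ Bool
let z : Bool
  unify Int ~ Int
  unify Int ~ Int
  unify Bool ~ Int
  FAIL: mismatch Bool ~ Int

Answer: 1.1.1.1 : false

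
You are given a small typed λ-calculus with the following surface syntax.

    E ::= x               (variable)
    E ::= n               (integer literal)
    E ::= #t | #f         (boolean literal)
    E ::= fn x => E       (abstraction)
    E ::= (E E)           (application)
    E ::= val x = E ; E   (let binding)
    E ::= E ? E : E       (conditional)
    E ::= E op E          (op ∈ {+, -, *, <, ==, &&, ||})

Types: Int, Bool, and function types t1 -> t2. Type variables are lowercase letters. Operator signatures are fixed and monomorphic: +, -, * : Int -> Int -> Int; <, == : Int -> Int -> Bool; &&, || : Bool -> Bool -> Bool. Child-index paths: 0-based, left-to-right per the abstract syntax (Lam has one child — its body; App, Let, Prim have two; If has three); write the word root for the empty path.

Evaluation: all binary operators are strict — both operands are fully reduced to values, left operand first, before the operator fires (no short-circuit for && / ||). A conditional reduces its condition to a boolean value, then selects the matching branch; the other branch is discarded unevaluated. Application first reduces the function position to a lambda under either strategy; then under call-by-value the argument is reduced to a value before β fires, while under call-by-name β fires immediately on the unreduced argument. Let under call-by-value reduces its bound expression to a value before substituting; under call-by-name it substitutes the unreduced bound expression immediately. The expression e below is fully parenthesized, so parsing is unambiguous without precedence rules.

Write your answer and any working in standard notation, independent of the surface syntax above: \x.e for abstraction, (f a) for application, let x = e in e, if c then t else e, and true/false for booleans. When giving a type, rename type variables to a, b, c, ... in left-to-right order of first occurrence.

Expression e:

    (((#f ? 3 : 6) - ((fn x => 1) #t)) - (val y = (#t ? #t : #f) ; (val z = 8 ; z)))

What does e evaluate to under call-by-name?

Derivation:
step 0: (((if false then 3 else 6) - ((\x.1) true)) - (let y = (if true then true else false) in (let z = 8 in z)))
step 1: [if@0.0] ((6 - ((\x.1) true)) - (let y = (if true then true else false) in (let z = 8 in z)))
step 2: [beta@0.1] ((6 - 1) - (let y = (if true then true else false) in (let z = 8 in z)))
step 3: [delta@0] (5 - (let y = (if true then true else false) in (let z = 8 in z)))
step 4: [let@1] (5 - (let z = 8 in z))
step 5: [let@1] (5 - 8)
step 6: [delta@root] -3

Answer: -3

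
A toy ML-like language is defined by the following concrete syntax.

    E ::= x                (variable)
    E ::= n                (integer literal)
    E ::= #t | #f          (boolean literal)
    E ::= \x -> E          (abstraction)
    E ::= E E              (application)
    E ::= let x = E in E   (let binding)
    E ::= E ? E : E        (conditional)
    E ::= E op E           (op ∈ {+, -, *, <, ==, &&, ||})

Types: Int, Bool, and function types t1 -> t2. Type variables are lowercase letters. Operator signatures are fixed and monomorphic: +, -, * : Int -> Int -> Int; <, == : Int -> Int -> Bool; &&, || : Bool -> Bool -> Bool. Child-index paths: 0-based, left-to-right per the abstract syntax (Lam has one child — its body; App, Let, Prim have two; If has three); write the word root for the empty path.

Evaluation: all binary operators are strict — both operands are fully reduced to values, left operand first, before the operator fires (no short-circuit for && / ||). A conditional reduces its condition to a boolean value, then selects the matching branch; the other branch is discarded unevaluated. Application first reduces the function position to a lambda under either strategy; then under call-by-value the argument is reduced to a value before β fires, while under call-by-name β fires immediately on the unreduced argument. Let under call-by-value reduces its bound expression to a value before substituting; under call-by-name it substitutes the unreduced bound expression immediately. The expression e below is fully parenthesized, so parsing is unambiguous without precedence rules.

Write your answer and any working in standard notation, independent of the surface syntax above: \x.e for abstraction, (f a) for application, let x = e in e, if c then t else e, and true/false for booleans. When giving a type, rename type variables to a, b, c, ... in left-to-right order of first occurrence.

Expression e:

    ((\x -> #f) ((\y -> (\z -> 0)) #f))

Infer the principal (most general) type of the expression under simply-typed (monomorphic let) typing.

Trace:
\x._ : a -> Bool
\z._ : c -> Int
\y._ : b -> c -> Int
  unify b -> c -> Int ~ Bool -> d
  unify b ~ Bool
  unify c -> Int ~ d
_ _ : c -> Int
  unify a -> Bool ~ (c -> Int) -> e
  unify a ~ c -> Int
  unify Bool ~ e
_ _ : Bool

Answer: Bool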